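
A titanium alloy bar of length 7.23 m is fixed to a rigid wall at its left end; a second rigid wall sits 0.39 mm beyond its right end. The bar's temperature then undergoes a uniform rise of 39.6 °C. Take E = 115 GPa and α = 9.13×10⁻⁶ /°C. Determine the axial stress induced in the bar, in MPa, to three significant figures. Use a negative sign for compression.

-35.4 MPa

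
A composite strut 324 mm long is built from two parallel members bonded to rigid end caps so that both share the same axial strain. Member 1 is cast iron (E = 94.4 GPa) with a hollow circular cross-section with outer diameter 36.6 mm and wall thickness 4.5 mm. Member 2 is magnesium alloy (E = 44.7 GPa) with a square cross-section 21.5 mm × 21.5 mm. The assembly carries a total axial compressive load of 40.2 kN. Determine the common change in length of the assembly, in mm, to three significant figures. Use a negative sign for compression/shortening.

-0.205 mm

A_1 = 453.8 mm².
A_2 = 462.2 mm².
Equal strain + equilibrium ⇒ each member carries load in proportion to AE: A₁E₁ = 42840000 N, A₂E₂ = 20660000 N, ΣAE = 63500000 N.
δ = PL/ΣAE = -40200·324/63500000 = -0.2051 mm.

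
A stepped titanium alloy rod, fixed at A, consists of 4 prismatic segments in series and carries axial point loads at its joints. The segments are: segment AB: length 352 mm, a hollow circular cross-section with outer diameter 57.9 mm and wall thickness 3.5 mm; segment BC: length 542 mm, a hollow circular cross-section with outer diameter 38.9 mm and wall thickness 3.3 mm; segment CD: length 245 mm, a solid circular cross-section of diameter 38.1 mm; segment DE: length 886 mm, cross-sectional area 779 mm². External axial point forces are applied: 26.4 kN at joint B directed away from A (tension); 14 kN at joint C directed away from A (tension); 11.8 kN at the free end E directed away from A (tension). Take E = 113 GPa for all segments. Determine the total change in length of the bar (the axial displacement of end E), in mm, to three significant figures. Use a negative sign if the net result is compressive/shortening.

0.748 mm

Internal axial forces (sectioning from the free end, tension +): N_DE = 11.8 kN, N_CD = 11.8 kN, N_BC = 25.8 kN, N_AB = 52.2 kN.
A_AB = 598.2 mm².
A_BC = 369.1 mm².
A_CD = 1140 mm².
δ_AB = 52200·352/(598.2·113000) = 0.2718 mm
δ_BC = 25800·542/(369.1·113000) = 0.3353 mm
δ_CD = 11800·245/(1140·113000) = 0.02244 mm
δ_DE = 11800·886/(779·113000) = 0.1188 mm
δ = Σδ_i = 0.7483 mm.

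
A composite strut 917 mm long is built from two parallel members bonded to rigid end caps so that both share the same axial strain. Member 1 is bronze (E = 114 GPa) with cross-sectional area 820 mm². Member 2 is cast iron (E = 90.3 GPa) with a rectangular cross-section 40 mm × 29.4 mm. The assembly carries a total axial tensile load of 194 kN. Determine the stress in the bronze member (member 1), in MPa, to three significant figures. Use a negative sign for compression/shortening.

A_2 = 1176 mm².
Equal strain + equilibrium ⇒ each member carries load in proportion to AE: A₁E₁ = 93480000 N, A₂E₂ = 106200000 N, ΣAE = 199700000 N.
σ₁ = P·E₁/ΣAE = 194000·114000/199700000 = 110.8 MPa.

111 MPa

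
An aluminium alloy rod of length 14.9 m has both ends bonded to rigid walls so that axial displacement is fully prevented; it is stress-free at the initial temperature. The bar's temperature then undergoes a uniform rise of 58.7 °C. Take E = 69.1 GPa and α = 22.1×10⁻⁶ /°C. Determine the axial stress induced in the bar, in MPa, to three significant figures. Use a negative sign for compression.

-89.6 MPa

Free thermal expansion αLΔT = 22.1e-6 · 14900 · 58.7 = 19.33 mm.
The walls impose strain ε = −(19.33)/14900 = -1.2973e-03; σ = Eε = 69100 · -1.2973e-03 = -89.64 MPa.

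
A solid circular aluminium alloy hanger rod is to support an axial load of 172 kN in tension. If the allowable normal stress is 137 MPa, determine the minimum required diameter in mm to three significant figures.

40.0 mm

Required area A ≥ P/σ_allow = 172000/137 = 1255 mm².
For a solid circular section, d ≥ √(4A/π) = 39.98 mm.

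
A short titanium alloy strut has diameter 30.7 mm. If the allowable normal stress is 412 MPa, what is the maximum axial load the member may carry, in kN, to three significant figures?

A = 740.2 mm².
P_max = σ_allow · A = 412 · 740.2 = 305000 N = 305 kN.

305 kN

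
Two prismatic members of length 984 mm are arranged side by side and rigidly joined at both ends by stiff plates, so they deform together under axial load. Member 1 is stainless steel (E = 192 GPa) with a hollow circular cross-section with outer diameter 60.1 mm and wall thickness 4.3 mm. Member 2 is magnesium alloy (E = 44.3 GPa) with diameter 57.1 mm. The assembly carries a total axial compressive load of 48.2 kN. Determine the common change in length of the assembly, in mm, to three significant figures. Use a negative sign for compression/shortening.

-0.184 mm

A_1 = 753.8 mm².
A_2 = 2561 mm².
Equal strain + equilibrium ⇒ each member carries load in proportion to AE: A₁E₁ = 144700000 N, A₂E₂ = 113400000 N, ΣAE = 258200000 N.
δ = PL/ΣAE = -48200·984/258200000 = -0.1837 mm.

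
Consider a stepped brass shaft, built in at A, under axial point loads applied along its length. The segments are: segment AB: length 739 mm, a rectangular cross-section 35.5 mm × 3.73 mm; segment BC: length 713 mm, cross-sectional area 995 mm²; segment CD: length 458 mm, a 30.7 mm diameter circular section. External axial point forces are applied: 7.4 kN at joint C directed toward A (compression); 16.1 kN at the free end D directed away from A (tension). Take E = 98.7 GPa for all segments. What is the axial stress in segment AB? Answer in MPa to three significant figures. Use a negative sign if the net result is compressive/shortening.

65.7 MPa

Internal axial forces (sectioning from the free end, tension +): N_CD = 16.1 kN, N_BC = 8.7 kN, N_AB = 8.7 kN.
A_AB = 132.4 mm².
σ_AB = N_AB/A_AB = 8700/132.4 = 65.7 MPa.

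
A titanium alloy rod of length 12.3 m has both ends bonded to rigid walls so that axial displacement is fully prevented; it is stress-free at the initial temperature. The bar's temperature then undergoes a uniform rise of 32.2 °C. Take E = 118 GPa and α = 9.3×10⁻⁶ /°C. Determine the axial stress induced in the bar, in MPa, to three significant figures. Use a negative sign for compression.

Free thermal expansion αLΔT = 9.3e-6 · 12300 · 32.2 = 3.683 mm.
The walls impose strain ε = −(3.683)/12300 = -2.9946e-04; σ = Eε = 118000 · -2.9946e-04 = -35.34 MPa.

-35.3 MPa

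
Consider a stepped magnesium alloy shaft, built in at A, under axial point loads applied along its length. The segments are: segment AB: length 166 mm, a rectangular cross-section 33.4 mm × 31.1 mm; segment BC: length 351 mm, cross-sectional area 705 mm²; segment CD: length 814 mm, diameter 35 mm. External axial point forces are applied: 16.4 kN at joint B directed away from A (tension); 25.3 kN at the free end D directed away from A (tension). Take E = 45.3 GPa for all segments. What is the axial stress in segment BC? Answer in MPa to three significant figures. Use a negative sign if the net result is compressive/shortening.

Internal axial forces (sectioning from the free end, tension +): N_CD = 25.3 kN, N_BC = 25.3 kN, N_AB = 41.7 kN.
σ_BC = N_BC/A_BC = 25300/705 = 35.89 MPa.

35.9 MPa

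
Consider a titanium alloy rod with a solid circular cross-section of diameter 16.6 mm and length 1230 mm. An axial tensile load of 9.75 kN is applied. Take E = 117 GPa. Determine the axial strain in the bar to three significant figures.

3.85e-04

A = 216.4 mm².
σ = N/A = 45.05 MPa; ε = σ/E = 45.05/117000 = 3.850e-04.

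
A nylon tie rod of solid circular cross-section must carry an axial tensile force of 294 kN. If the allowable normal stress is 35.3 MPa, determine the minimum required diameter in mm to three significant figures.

Required area A ≥ P/σ_allow = 294000/35.3 = 8329 mm².
For a solid circular section, d ≥ √(4A/π) = 103 mm.

103 mm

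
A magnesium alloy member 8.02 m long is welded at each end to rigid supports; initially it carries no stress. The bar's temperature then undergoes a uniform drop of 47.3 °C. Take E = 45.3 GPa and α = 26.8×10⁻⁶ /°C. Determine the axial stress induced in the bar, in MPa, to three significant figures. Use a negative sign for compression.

57.4 MPa

Free thermal expansion αLΔT = 26.8e-6 · 8020 · -47.3 = -10.17 mm.
The walls impose strain ε = −(-10.17)/8020 = 1.2676e-03; σ = Eε = 45300 · 1.2676e-03 = 57.42 MPa.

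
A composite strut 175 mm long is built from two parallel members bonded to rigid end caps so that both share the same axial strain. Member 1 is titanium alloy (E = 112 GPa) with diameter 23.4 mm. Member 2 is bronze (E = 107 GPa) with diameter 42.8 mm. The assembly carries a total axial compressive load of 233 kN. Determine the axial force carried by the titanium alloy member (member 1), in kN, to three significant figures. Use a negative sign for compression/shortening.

A_1 = 430.1 mm².
A_2 = 1439 mm².
Equal strain + equilibrium ⇒ each member carries load in proportion to AE: A₁E₁ = 48170000 N, A₂E₂ = 153900000 N, ΣAE = 202100000 N.
F₁ = P·A₁E₁/ΣAE = -233000·48170000/202100000 = -55530 N.

-55.5 kN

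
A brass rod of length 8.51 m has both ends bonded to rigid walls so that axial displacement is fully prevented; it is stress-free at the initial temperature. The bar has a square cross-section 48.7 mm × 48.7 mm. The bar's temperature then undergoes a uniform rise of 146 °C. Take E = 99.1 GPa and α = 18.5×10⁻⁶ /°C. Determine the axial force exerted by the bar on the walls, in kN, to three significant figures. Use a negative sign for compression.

Free thermal expansion αLΔT = 18.5e-6 · 8510 · 146 = 22.99 mm.
The walls impose strain ε = −(22.99)/8510 = -2.7010e-03; σ = Eε = 99100 · -2.7010e-03 = -267.7 MPa.
Wall reaction R = σ·A = -267.7·2372 = -634800 N = -634.8 kN.

-635 kN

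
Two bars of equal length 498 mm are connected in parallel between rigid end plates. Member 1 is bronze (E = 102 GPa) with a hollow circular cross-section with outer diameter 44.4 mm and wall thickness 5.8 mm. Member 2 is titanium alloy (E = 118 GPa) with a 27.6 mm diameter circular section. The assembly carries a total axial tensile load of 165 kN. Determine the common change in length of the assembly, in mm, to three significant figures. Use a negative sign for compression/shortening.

0.577 mm

A_1 = 703.3 mm².
A_2 = 598.3 mm².
Equal strain + equilibrium ⇒ each member carries load in proportion to AE: A₁E₁ = 71740000 N, A₂E₂ = 70600000 N, ΣAE = 142300000 N.
δ = PL/ΣAE = 165000·498/142300000 = 0.5773 mm.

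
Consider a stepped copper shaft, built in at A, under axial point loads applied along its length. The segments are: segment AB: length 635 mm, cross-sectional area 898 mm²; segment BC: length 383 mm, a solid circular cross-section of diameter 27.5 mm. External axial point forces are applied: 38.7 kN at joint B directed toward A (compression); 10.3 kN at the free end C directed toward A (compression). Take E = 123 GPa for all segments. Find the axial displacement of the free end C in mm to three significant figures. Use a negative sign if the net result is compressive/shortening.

-0.336 mm

Internal axial forces (sectioning from the free end, tension +): N_BC = -10.3 kN, N_AB = -49 kN.
A_BC = 594 mm².
δ_AB = -49000·635/(898·123000) = -0.2817 mm
δ_BC = -10300·383/(594·123000) = -0.054 mm
δ = Σδ_i = -0.3357 mm.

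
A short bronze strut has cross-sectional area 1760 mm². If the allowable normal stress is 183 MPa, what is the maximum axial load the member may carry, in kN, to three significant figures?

P_max = σ_allow · A = 183 · 1760 = 322100 N = 322.1 kN.

322 kN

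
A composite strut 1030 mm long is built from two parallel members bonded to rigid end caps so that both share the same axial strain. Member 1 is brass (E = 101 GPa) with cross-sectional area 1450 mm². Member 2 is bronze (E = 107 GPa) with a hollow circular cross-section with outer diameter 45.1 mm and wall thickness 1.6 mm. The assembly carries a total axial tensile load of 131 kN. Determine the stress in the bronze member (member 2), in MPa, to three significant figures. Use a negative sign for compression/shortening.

A_2 = 218.7 mm².
Equal strain + equilibrium ⇒ each member carries load in proportion to AE: A₁E₁ = 146400000 N, A₂E₂ = 23400000 N, ΣAE = 169800000 N.
σ₂ = P·E₂/ΣAE = 131000·107000/169800000 = 82.53 MPa.

82.5 MPa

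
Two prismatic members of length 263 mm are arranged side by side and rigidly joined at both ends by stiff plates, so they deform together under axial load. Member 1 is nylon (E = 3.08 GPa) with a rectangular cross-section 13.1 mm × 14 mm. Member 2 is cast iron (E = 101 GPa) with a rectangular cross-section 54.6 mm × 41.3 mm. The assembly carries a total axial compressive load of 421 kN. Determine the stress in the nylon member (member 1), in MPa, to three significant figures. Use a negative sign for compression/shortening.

A_1 = 183.4 mm².
A_2 = 2255 mm².
Equal strain + equilibrium ⇒ each member carries load in proportion to AE: A₁E₁ = 564900 N, A₂E₂ = 227800000 N, ΣAE = 228300000 N.
σ₁ = P·E₁/ΣAE = -421000·3080/228300000 = -5.679 MPa.

-5.68 MPa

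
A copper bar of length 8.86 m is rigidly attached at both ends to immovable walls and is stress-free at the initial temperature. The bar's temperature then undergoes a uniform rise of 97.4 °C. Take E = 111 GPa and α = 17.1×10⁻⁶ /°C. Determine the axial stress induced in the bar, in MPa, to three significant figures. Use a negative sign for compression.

-185 MPa

Free thermal expansion αLΔT = 17.1e-6 · 8860 · 97.4 = 14.76 mm.
The walls impose strain ε = −(14.76)/8860 = -1.6655e-03; σ = Eε = 111000 · -1.6655e-03 = -184.9 MPa.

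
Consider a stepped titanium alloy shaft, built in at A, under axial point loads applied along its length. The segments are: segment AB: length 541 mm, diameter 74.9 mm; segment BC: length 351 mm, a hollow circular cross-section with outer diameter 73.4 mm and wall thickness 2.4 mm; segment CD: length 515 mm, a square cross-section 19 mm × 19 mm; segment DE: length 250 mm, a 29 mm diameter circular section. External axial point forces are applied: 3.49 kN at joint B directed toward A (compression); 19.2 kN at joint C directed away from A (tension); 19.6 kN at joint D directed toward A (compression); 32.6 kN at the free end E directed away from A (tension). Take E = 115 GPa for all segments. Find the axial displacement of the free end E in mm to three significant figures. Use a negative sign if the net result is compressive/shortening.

Internal axial forces (sectioning from the free end, tension +): N_DE = 32.6 kN, N_CD = 13 kN, N_BC = 32.2 kN, N_AB = 28.71 kN.
A_AB = 4406 mm².
A_BC = 535.3 mm².
A_CD = 361 mm².
A_DE = 660.5 mm².
δ_AB = 28710·541/(4406·115000) = 0.03065 mm
δ_BC = 32200·351/(535.3·115000) = 0.1836 mm
δ_CD = 13000·515/(361·115000) = 0.1613 mm
δ_DE = 32600·250/(660.5·115000) = 0.1073 mm
δ = Σδ_i = 0.4828 mm.

0.483 mm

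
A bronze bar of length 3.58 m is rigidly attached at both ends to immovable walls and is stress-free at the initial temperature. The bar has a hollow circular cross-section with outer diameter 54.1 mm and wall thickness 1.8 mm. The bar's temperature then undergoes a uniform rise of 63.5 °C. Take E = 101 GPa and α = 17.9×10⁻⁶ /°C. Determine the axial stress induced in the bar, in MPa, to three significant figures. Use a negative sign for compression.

-115 MPa

Free thermal expansion αLΔT = 17.9e-6 · 3580 · 63.5 = 4.069 mm.
The walls impose strain ε = −(4.069)/3580 = -1.1366e-03; σ = Eε = 101000 · -1.1366e-03 = -114.8 MPa.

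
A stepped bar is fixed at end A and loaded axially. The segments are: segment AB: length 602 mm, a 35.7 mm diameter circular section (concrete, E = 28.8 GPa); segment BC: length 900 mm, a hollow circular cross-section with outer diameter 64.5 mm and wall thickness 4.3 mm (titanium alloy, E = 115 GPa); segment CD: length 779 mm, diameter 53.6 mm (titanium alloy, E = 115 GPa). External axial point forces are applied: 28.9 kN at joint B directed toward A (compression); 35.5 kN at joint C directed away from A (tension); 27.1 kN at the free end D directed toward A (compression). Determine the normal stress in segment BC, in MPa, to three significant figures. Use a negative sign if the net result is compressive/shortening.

10.3 MPa

Internal axial forces (sectioning from the free end, tension +): N_CD = -27.1 kN, N_BC = 8.4 kN, N_AB = -20.5 kN.
A_BC = 813.2 mm².
σ_BC = N_BC/A_BC = 8400/813.2 = 10.33 MPa.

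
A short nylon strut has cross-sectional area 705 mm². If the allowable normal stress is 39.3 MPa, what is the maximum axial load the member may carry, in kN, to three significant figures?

P_max = σ_allow · A = 39.3 · 705 = 27710 N = 27.71 kN.

27.7 kN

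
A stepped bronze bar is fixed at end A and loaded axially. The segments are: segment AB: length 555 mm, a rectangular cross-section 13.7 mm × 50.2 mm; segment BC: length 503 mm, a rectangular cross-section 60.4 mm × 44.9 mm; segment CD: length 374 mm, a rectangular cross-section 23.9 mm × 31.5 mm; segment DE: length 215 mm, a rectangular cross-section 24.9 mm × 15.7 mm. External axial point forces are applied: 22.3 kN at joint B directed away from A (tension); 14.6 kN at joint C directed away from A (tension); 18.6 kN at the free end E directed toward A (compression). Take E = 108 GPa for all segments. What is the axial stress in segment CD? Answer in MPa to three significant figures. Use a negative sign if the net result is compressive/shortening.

Internal axial forces (sectioning from the free end, tension +): N_DE = -18.6 kN, N_CD = -18.6 kN, N_BC = -4 kN, N_AB = 18.3 kN.
A_CD = 752.8 mm².
σ_CD = N_CD/A_CD = -18600/752.8 = -24.71 MPa.

-24.7 MPa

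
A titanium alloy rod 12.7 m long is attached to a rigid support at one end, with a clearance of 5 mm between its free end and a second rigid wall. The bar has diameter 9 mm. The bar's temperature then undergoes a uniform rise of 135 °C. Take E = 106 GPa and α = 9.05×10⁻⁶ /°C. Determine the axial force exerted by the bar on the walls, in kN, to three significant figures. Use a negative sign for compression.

Free thermal expansion αLΔT = 9.05e-6 · 12700 · 135 = 15.52 mm.
The walls engage after the gap closes; constrained expansion = 15.52 − 5 = 10.52 mm.
The walls impose strain ε = −(10.52)/12700 = -8.2805e-04; σ = Eε = 106000 · -8.2805e-04 = -87.77 MPa.
Wall reaction R = σ·A = -87.77·63.62 = -5584 N = -5.584 kN.

-5.58 kN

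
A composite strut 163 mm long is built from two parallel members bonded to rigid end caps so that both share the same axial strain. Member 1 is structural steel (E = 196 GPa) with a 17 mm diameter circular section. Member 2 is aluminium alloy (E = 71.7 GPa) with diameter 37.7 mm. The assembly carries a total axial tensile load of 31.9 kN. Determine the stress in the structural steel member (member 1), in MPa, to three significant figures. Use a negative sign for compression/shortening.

50.2 MPa

A_1 = 227 mm².
A_2 = 1116 mm².
Equal strain + equilibrium ⇒ each member carries load in proportion to AE: A₁E₁ = 44490000 N, A₂E₂ = 80040000 N, ΣAE = 124500000 N.
σ₁ = P·E₁/ΣAE = 31900·196000/124500000 = 50.21 MPa.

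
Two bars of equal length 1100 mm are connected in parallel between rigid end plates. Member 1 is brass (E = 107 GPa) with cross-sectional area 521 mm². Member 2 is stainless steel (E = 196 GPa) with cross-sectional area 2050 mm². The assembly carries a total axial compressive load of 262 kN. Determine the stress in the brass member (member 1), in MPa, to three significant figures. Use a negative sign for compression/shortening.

Equal strain + equilibrium ⇒ each member carries load in proportion to AE: A₁E₁ = 55750000 N, A₂E₂ = 401800000 N, ΣAE = 457500000 N.
σ₁ = P·E₁/ΣAE = -262000·107000/457500000 = -61.27 MPa.

-61.3 MPa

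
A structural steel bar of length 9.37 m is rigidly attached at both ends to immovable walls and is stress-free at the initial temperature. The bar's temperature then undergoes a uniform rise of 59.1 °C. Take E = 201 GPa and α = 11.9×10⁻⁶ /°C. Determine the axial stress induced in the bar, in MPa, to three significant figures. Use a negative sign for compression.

-141 MPa

Free thermal expansion αLΔT = 11.9e-6 · 9370 · 59.1 = 6.59 mm.
The walls impose strain ε = −(6.59)/9370 = -7.0329e-04; σ = Eε = 201000 · -7.0329e-04 = -141.4 MPa.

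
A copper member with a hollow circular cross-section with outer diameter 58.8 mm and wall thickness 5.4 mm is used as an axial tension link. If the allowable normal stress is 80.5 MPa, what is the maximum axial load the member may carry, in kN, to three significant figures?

A = 905.9 mm².
P_max = σ_allow · A = 80.5 · 905.9 = 72930 N = 72.93 kN.

72.9 kN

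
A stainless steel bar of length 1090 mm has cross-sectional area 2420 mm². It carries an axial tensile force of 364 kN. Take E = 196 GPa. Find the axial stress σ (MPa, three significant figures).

σ = N/A = 364000/2420 = 150.4 MPa.

150 MPa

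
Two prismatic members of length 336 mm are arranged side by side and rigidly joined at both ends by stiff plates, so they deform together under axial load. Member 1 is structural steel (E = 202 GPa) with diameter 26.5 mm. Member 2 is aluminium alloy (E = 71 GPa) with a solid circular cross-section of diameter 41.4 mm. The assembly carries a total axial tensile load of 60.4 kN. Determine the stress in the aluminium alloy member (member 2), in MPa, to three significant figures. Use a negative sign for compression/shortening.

20.7 MPa

A_1 = 551.5 mm².
A_2 = 1346 mm².
Equal strain + equilibrium ⇒ each member carries load in proportion to AE: A₁E₁ = 111400000 N, A₂E₂ = 95580000 N, ΣAE = 207000000 N.
σ₂ = P·E₂/ΣAE = 60400·71000/207000000 = 20.72 MPa.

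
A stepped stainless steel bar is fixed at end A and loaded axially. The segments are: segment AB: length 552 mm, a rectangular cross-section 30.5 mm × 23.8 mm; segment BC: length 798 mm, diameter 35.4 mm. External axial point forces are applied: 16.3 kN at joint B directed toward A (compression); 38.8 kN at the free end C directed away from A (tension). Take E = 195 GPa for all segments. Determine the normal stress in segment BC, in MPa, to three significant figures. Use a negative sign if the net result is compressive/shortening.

39.4 MPa

Internal axial forces (sectioning from the free end, tension +): N_BC = 38.8 kN, N_AB = 22.5 kN.
A_BC = 984.2 mm².
σ_BC = N_BC/A_BC = 38800/984.2 = 39.42 MPa.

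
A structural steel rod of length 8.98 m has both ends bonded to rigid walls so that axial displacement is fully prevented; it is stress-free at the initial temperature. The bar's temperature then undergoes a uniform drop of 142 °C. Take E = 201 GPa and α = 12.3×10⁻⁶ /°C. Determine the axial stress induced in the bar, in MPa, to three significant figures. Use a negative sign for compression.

351 MPa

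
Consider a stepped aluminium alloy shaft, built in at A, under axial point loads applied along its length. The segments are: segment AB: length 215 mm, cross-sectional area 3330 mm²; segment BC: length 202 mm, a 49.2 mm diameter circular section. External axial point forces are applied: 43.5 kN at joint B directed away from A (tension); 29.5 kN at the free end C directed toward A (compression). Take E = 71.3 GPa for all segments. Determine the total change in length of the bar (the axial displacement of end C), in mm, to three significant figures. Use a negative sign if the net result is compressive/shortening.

-0.0313 mm

Internal axial forces (sectioning from the free end, tension +): N_BC = -29.5 kN, N_AB = 14 kN.
A_BC = 1901 mm².
δ_AB = 14000·215/(3330·71300) = 0.01268 mm
δ_BC = -29500·202/(1901·71300) = -0.04396 mm
δ = Σδ_i = -0.03128 mm.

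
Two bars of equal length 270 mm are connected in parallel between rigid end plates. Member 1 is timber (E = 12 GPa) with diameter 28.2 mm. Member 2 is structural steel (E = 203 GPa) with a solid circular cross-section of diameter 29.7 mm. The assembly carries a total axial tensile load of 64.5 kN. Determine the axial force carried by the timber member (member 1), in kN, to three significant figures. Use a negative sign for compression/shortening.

A_1 = 624.6 mm².
A_2 = 692.8 mm².
Equal strain + equilibrium ⇒ each member carries load in proportion to AE: A₁E₁ = 7495000 N, A₂E₂ = 140600000 N, ΣAE = 148100000 N.
F₁ = P·A₁E₁/ΣAE = 64500·7495000/148100000 = 3263 N.

3.26 kN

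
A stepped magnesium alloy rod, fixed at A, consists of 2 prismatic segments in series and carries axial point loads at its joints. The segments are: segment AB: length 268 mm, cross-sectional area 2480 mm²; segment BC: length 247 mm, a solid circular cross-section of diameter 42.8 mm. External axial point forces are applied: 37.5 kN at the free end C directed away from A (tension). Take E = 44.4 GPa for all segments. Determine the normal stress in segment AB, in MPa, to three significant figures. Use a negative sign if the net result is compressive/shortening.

15.1 MPa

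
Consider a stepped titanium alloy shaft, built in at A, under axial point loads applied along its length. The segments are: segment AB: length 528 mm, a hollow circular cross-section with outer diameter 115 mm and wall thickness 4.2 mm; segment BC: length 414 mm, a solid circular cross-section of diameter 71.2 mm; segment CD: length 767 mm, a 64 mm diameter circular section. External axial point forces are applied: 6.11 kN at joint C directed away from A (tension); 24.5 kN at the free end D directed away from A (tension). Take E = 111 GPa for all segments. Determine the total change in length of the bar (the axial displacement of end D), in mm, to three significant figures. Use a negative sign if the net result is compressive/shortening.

Internal axial forces (sectioning from the free end, tension +): N_CD = 24.5 kN, N_BC = 30.61 kN, N_AB = 30.61 kN.
A_AB = 1462 mm².
A_BC = 3982 mm².
A_CD = 3217 mm².
δ_AB = 30610·528/(1462·111000) = 0.09959 mm
δ_BC = 30610·414/(3982·111000) = 0.02867 mm
δ_CD = 24500·767/(3217·111000) = 0.05262 mm
δ = Σδ_i = 0.1809 mm.

0.181 mm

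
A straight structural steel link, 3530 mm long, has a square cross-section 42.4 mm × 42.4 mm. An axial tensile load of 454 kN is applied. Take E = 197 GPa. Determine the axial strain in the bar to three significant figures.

0.00128

A = 1798 mm².
σ = N/A = 252.5 MPa; ε = σ/E = 252.5/197000 = 1.282e-03.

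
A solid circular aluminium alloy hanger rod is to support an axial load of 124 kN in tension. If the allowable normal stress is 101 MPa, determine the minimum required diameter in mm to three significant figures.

Required area A ≥ P/σ_allow = 124000/101 = 1228 mm².
For a solid circular section, d ≥ √(4A/π) = 39.54 mm.

39.5 mm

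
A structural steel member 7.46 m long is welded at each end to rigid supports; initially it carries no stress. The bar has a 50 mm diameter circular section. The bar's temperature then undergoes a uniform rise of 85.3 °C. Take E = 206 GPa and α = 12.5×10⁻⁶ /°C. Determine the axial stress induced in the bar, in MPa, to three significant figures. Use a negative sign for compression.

Free thermal expansion αLΔT = 12.5e-6 · 7460 · 85.3 = 7.954 mm.
The walls impose strain ε = −(7.954)/7460 = -1.0662e-03; σ = Eε = 206000 · -1.0662e-03 = -219.6 MPa.

-220 MPa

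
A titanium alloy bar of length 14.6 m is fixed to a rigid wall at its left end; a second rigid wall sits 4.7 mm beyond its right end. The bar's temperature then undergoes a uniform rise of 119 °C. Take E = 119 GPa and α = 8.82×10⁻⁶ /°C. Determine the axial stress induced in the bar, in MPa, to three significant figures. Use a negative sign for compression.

-86.6 MPa

Free thermal expansion αLΔT = 8.82e-6 · 14600 · 119 = 15.32 mm.
The walls engage after the gap closes; constrained expansion = 15.32 − 4.7 = 10.62 mm.
The walls impose strain ε = −(10.62)/14600 = -7.2766e-04; σ = Eε = 119000 · -7.2766e-04 = -86.59 MPa.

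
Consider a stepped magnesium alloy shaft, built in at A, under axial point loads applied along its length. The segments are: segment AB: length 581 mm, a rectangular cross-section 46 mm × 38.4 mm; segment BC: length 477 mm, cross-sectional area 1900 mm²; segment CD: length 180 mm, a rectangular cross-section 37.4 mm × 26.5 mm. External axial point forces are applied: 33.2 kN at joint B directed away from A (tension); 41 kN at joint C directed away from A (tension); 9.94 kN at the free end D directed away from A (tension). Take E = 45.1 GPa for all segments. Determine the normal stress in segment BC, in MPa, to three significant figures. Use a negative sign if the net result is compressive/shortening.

26.8 MPa

Internal axial forces (sectioning from the free end, tension +): N_CD = 9.94 kN, N_BC = 50.94 kN, N_AB = 84.14 kN.
σ_BC = N_BC/A_BC = 50940/1900 = 26.81 MPa.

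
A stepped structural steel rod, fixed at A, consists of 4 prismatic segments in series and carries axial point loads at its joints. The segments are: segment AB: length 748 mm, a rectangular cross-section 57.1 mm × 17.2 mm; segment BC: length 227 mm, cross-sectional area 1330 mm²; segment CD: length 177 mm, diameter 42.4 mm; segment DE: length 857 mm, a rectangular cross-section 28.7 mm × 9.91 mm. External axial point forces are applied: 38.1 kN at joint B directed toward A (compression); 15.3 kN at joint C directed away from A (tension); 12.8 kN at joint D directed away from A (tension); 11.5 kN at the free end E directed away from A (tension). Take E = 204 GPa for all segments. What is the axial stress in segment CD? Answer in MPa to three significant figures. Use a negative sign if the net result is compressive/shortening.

17.2 MPa

Internal axial forces (sectioning from the free end, tension +): N_DE = 11.5 kN, N_CD = 24.3 kN, N_BC = 39.6 kN, N_AB = 1.5 kN.
A_CD = 1412 mm².
σ_CD = N_CD/A_CD = 24300/1412 = 17.21 MPa.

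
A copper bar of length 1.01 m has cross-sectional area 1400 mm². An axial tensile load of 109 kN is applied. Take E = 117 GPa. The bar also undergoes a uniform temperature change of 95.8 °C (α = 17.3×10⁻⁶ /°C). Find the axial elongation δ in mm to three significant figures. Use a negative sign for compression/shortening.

2.35 mm

δ_mech = NL/(AE) = 109000·1010/(1400·117000) = 0.6721 mm.
δ_thermal = αLΔT = 17.3e-6·1010·95.8 = 1.674 mm.
δ = δ_mech + δ_thermal = 2.346 mm.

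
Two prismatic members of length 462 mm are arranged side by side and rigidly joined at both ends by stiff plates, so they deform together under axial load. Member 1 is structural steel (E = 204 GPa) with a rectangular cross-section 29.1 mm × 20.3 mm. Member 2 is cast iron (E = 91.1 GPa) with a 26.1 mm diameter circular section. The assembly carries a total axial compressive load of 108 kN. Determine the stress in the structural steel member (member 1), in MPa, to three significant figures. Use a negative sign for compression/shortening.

A_1 = 590.7 mm².
A_2 = 535 mm².
Equal strain + equilibrium ⇒ each member carries load in proportion to AE: A₁E₁ = 120500000 N, A₂E₂ = 48740000 N, ΣAE = 169200000 N.
σ₁ = P·E₁/ΣAE = -108000·204000/169200000 = -130.2 MPa.

-130 MPa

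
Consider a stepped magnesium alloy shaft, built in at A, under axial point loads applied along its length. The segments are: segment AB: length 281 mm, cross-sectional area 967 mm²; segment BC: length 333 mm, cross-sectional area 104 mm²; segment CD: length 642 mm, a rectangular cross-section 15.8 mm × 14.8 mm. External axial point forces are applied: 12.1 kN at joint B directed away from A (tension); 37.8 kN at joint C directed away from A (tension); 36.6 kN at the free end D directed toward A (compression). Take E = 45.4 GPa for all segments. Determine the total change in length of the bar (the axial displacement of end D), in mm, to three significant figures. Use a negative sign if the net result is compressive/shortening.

Internal axial forces (sectioning from the free end, tension +): N_CD = -36.6 kN, N_BC = 1.2 kN, N_AB = 13.3 kN.
A_CD = 233.8 mm².
δ_AB = 13300·281/(967·45400) = 0.08513 mm
δ_BC = 1200·333/(104·45400) = 0.08463 mm
δ_CD = -36600·642/(233.8·45400) = -2.213 mm
δ = Σδ_i = -2.044 mm.

-2.04 mm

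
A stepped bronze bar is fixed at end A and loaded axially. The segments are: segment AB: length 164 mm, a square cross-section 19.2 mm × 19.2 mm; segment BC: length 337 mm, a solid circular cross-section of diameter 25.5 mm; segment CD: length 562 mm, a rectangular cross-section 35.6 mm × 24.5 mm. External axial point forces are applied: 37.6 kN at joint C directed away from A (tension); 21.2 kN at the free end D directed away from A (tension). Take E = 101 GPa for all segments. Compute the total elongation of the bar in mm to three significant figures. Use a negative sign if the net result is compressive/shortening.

Internal axial forces (sectioning from the free end, tension +): N_CD = 21.2 kN, N_BC = 58.8 kN, N_AB = 58.8 kN.
A_AB = 368.6 mm².
A_BC = 510.7 mm².
A_CD = 872.2 mm².
δ_AB = 58800·164/(368.6·101000) = 0.259 mm
δ_BC = 58800·337/(510.7·101000) = 0.3842 mm
δ_CD = 21200·562/(872.2·101000) = 0.1352 mm
δ = Σδ_i = 0.7784 mm.

0.778 mm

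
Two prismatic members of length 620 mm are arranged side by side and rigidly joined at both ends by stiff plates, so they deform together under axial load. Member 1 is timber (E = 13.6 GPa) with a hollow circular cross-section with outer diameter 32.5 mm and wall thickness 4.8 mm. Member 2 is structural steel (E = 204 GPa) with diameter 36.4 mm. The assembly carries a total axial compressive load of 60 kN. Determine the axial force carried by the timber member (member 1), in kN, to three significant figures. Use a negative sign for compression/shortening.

-1.56 kN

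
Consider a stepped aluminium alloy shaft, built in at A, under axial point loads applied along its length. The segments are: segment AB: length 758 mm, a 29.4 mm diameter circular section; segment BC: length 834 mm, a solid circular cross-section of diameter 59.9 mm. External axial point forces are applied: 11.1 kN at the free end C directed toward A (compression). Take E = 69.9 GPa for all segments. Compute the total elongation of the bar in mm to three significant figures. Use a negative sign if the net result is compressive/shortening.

Internal axial forces (sectioning from the free end, tension +): N_BC = -11.1 kN, N_AB = -11.1 kN.
A_AB = 678.9 mm².
A_BC = 2818 mm².
δ_AB = -11100·758/(678.9·69900) = -0.1773 mm
δ_BC = -11100·834/(2818·69900) = -0.047 mm
δ = Σδ_i = -0.2243 mm.

-0.224 mm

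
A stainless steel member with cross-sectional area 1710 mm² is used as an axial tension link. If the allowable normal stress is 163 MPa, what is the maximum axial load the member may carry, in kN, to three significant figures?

P_max = σ_allow · A = 163 · 1710 = 278700 N = 278.7 kN.

279 kN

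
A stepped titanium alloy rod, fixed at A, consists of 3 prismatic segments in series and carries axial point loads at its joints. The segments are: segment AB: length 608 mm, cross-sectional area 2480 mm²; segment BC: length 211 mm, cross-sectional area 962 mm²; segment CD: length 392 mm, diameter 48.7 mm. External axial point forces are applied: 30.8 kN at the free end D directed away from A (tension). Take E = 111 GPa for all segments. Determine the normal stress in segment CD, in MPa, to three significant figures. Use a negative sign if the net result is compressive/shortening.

16.5 MPa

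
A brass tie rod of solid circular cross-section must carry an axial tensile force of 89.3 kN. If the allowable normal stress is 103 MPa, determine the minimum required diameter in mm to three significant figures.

33.2 mm

Required area A ≥ P/σ_allow = 89300/103 = 867 mm².
For a solid circular section, d ≥ √(4A/π) = 33.22 mm.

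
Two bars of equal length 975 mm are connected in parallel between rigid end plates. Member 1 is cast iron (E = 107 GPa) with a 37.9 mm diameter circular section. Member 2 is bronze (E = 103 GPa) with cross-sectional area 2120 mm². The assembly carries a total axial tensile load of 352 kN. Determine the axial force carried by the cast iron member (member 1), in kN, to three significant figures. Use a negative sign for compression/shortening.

A_1 = 1128 mm².
Equal strain + equilibrium ⇒ each member carries load in proportion to AE: A₁E₁ = 120700000 N, A₂E₂ = 218400000 N, ΣAE = 339100000 N.
F₁ = P·A₁E₁/ΣAE = 352000·120700000/339100000 = 125300 N.

125 kN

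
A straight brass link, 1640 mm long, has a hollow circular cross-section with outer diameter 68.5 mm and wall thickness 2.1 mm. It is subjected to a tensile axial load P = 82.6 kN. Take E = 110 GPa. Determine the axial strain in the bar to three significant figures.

0.00171

A = 438.1 mm².
σ = N/A = 188.6 MPa; ε = σ/E = 188.6/110000 = 1.714e-03.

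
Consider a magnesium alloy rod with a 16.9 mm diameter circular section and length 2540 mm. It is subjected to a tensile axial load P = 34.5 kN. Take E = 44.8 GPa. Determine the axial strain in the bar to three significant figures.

0.00343

A = 224.3 mm².
σ = N/A = 153.8 MPa; ε = σ/E = 153.8/44800 = 3.433e-03.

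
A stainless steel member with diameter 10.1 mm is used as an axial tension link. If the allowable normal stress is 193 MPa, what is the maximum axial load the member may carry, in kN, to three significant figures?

15.5 kN

A = 80.12 mm².
P_max = σ_allow · A = 193 · 80.12 = 15460 N = 15.46 kN.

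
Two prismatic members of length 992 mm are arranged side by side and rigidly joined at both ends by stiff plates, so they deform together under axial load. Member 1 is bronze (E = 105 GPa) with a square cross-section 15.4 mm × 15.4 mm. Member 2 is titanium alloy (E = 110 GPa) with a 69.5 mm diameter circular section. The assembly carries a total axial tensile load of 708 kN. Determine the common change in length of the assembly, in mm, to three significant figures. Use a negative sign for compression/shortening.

1.59 mm

A_1 = 237.2 mm².
A_2 = 3794 mm².
Equal strain + equilibrium ⇒ each member carries load in proportion to AE: A₁E₁ = 24900000 N, A₂E₂ = 417300000 N, ΣAE = 442200000 N.
δ = PL/ΣAE = 708000·992/442200000 = 1.588 mm.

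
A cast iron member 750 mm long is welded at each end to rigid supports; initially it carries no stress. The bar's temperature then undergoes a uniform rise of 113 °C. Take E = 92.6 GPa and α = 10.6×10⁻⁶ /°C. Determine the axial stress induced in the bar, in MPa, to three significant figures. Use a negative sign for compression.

Free thermal expansion αLΔT = 10.6e-6 · 750 · 113 = 0.8983 mm.
The walls impose strain ε = −(0.8983)/750 = -1.1978e-03; σ = Eε = 92600 · -1.1978e-03 = -110.9 MPa.

-111 MPa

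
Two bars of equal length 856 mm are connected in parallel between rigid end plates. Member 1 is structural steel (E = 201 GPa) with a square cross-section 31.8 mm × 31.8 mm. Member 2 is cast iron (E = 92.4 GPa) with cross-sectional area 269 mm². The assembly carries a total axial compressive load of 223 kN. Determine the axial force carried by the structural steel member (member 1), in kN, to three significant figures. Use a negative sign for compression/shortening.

A_1 = 1011 mm².
Equal strain + equilibrium ⇒ each member carries load in proportion to AE: A₁E₁ = 203300000 N, A₂E₂ = 24860000 N, ΣAE = 228100000 N.
F₁ = P·A₁E₁/ΣAE = -223000·203300000/228100000 = -198700 N.

-199 kN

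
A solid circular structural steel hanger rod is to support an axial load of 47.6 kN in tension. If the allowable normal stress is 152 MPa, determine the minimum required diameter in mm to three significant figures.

Required area A ≥ P/σ_allow = 47600/152 = 313.2 mm².
For a solid circular section, d ≥ √(4A/π) = 19.97 mm.

20.0 mm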